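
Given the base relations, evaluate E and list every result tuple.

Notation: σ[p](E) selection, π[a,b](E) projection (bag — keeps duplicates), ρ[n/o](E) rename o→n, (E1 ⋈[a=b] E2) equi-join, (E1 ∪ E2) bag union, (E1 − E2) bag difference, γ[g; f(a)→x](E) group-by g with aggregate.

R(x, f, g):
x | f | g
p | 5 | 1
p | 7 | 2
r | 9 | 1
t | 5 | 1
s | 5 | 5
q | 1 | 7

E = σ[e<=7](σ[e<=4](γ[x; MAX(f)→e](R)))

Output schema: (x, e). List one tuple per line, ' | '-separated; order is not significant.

Row counts bottom-up:
  R → 6
  γ[x; MAX(f)→e](R) → 5
  σ[e<=4](γ[x; MAX(f)→e](R)) → 1
  σ[e<=7](σ[e<=4](γ[x; MAX(f)→e](R))) → 1

== RESULT ==
x | e
q | 1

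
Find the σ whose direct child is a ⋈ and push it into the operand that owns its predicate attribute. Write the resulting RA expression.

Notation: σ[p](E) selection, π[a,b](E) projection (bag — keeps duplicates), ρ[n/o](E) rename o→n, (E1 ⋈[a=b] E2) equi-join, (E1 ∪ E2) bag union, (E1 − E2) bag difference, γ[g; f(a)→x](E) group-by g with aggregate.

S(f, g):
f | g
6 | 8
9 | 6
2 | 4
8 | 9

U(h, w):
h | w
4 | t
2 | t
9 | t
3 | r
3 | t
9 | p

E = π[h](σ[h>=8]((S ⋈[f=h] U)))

σ filters on h, owned by the right side.
E' = π[h]((S ⋈[f=h] σ[h>=8](U)))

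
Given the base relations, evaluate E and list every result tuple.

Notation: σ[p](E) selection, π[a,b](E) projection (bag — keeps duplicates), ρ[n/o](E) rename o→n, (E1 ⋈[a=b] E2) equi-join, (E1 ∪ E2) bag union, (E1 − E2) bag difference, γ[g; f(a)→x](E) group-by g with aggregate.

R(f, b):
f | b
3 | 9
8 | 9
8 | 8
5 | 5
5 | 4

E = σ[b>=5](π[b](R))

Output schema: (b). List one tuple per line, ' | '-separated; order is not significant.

Subexpression sizes:
  R → 5
  π[b](R) → 5
  σ[b>=5](π[b](R)) → 4

== RESULT ==
b
5
8
9
9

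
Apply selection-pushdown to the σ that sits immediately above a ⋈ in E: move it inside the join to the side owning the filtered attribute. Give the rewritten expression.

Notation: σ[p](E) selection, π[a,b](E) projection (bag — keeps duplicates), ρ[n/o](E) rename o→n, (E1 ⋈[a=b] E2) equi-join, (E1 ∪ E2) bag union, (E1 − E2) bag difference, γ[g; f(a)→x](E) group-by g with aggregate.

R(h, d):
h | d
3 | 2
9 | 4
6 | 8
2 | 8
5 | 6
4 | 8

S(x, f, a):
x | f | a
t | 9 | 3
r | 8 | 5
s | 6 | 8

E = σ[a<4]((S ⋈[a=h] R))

σ filters on a, owned by the left side.
E' = (σ[a<4](S) ⋈[a=h] R)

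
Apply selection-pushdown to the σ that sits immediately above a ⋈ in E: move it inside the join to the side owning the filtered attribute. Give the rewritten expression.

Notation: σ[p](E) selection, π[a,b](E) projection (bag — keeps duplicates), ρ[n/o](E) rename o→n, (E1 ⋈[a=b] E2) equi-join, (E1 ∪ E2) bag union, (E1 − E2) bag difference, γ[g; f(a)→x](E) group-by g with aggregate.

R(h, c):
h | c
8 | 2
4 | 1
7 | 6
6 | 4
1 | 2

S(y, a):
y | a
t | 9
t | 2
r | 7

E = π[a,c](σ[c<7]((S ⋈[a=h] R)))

σ filters on c, owned by the right side.
E' = π[a,c]((S ⋈[a=h] σ[c<7](R)))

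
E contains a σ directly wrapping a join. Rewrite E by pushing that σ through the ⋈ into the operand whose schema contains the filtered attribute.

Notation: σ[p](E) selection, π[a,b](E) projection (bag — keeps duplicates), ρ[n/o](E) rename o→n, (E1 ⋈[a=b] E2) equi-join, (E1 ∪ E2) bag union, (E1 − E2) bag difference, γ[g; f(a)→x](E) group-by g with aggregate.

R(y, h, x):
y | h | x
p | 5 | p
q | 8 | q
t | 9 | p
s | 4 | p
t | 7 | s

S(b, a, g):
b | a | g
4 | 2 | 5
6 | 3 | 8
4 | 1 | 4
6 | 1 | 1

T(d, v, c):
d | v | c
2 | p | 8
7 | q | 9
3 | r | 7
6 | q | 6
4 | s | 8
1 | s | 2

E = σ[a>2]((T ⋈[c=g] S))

σ filters on a, owned by the right side.
E' = (T ⋈[c=g] σ[a>2](S))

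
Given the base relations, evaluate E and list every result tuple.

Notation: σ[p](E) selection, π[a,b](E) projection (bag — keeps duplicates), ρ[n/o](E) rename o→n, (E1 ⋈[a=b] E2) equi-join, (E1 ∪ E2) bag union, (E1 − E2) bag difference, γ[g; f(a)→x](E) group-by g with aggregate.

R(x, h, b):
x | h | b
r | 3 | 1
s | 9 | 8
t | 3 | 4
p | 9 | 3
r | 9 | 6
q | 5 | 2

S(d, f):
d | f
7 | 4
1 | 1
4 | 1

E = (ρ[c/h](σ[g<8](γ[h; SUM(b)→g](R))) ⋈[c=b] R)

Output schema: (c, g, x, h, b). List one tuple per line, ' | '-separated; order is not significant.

Row counts bottom-up:
  R → 6
  γ[h; SUM(b)→g](R) → 3
  σ[g<8](γ[h; SUM(b)→g](R)) → 2
  ρ[c/h](σ[g<8](γ[h; SUM(b)→g](R))) → 2
  R → 6
  (ρ[c/h](σ[g<8](γ[h; SUM(b)→g](R))) ⋈[c=b] R) → 1

== RESULT ==
c | g | x | h | b
3 | 5 | p | 9 | 3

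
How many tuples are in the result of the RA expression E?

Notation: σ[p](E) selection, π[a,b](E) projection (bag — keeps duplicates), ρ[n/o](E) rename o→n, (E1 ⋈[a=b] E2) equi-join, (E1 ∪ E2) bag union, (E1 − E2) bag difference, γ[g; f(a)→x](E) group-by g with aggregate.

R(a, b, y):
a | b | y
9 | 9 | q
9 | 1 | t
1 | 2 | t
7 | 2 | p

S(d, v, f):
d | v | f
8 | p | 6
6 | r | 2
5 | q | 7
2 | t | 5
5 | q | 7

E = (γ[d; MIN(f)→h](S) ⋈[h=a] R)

Stepwise |·|:
  S → 5
  γ[d; MIN(f)→h](S) → 4
  R → 4
  (γ[d; MIN(f)→h](S) ⋈[h=a] R) → 1

|E| = 1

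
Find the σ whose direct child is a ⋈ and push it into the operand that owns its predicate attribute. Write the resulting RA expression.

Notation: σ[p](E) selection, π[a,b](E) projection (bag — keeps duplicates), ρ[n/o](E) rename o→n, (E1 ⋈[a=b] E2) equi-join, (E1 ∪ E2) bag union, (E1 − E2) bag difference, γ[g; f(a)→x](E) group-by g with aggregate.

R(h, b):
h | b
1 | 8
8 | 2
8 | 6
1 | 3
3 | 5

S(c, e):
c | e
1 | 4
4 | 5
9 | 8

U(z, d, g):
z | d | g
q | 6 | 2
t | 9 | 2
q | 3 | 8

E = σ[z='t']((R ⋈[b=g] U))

σ filters on z, owned by the right side.
E' = (R ⋈[b=g] σ[z='t'](U))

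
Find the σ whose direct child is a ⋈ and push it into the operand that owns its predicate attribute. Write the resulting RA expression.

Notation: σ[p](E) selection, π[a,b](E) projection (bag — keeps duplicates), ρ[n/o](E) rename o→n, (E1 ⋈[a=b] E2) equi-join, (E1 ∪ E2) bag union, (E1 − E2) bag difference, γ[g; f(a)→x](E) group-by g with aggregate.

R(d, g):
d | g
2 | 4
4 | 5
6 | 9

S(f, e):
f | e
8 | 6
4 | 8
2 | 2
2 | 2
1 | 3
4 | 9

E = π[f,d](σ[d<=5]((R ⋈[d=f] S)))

σ filters on d, owned by the left side.
E' = π[f,d]((σ[d<=5](R) ⋈[d=f] S))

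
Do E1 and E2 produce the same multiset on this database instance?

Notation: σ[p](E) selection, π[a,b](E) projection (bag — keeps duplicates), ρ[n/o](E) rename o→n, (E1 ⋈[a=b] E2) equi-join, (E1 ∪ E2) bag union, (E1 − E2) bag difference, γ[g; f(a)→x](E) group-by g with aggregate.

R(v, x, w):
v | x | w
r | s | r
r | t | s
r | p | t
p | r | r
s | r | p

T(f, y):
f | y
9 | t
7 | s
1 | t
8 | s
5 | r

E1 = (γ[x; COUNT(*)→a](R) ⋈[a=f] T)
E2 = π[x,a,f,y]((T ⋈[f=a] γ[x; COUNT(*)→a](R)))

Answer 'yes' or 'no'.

E1 row counts bottom-up:
  R → 5
  γ[x; COUNT(*)→a](R) → 4
  T → 5
  (γ[x; COUNT(*)→a](R) ⋈[a=f] T) → 3
E2 row counts bottom-up:
  T → 5
  R → 5
  γ[x; COUNT(*)→a](R) → 4
  (T ⋈[f=a] γ[x; COUNT(*)→a](R)) → 3
  π[x,a,f,y]((T ⋈[f=a] γ[x; COUNT(*)→a](R))) → 3

E1 and E2 produce the same multiset:
x | a | f | y
p | 1 | 1 | t
s | 1 | 1 | t
t | 1 | 1 | t

yes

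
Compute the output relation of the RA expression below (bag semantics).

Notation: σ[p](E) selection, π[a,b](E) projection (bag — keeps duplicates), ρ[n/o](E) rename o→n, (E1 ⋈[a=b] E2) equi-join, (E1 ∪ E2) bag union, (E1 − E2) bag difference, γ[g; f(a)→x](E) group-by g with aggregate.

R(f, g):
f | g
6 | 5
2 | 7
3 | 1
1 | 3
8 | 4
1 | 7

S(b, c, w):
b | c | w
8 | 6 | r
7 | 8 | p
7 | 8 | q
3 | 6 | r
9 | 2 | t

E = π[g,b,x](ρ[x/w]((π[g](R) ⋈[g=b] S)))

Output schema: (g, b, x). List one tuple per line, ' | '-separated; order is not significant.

Per-node cardinality:
  R → 6
  π[g](R) → 6
  S → 5
  (π[g](R) ⋈[g=b] S) → 5
  ρ[x/w]((π[g](R) ⋈[g=b] S)) → 5
  π[g,b,x](ρ[x/w]((π[g](R) ⋈[g=b] S))) → 5

== RESULT ==
g | b | x
3 | 3 | r
7 | 7 | p
7 | 7 | p
7 | 7 | q
7 | 7 | q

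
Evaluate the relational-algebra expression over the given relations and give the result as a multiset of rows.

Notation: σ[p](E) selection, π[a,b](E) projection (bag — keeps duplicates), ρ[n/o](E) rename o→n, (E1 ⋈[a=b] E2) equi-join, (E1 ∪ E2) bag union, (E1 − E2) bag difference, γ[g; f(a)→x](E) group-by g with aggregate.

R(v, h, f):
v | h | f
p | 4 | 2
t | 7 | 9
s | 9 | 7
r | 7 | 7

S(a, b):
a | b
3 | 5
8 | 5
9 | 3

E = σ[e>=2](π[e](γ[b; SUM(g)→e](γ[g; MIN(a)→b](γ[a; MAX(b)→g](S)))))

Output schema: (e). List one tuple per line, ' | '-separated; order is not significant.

Subexpression sizes:
  S → 3
  γ[a; MAX(b)→g](S) → 3
  γ[g; MIN(a)→b](γ[a; MAX(b)→g](S)) → 2
  γ[b; SUM(g)→e](γ[g; MIN(a)→b](γ[a; MAX(b)→g](S))) → 2
  π[e](γ[b; SUM(g)→e](γ[g; MIN(a)→b](γ[a; MAX(b)→g](S)))) → 2
  σ[e>=2](π[e](γ[b; SUM(g)→e](γ[g; MIN(a)→b](γ[a; MAX(b)→g](S))))) → 2

== RESULT ==
e
3
5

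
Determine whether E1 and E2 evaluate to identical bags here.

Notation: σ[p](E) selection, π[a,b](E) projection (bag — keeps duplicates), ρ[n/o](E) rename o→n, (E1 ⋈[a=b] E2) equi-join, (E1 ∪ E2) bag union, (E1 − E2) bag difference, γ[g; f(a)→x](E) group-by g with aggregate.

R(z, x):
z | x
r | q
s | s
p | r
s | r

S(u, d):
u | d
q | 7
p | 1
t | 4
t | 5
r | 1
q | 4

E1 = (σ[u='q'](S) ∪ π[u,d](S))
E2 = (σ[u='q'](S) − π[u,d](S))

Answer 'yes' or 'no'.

E1 per-node cardinality:
  S → 6
  σ[u='q'](S) → 2
  S → 6
  π[u,d](S) → 6
  (σ[u='q'](S) ∪ π[u,d](S)) → 8
E2 per-node cardinality:
  S → 6
  σ[u='q'](S) → 2
  S → 6
  π[u,d](S) → 6
  (σ[u='q'](S) − π[u,d](S)) → 0

E1 result:
u | d
p | 1
q | 4
q | 4
q | 7
q | 7
r | 1
t | 4
t | 5
E2 result:
u | d
(0 rows)
Witness: ('r', 1) appears 1× in E1 but 0× in E2.

no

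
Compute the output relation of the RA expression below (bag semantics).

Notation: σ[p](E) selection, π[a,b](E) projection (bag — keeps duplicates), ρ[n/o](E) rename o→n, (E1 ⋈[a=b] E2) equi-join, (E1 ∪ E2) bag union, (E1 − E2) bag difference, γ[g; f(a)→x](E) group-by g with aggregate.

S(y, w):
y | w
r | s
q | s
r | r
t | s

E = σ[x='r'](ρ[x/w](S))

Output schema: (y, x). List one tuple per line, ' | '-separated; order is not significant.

Row counts bottom-up:
  S → 4
  ρ[x/w](S) → 4
  σ[x='r'](ρ[x/w](S)) → 1

== RESULT ==
y | x
r | r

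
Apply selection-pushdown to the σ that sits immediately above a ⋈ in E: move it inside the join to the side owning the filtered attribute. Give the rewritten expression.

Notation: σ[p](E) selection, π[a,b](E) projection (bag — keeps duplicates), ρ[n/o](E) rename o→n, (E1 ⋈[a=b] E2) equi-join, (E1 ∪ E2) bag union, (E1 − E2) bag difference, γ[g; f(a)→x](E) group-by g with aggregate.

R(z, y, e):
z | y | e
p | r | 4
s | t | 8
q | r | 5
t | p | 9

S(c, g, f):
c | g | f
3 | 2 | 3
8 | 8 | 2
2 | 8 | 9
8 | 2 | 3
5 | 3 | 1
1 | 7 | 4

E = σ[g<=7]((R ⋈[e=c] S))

σ filters on g, owned by the right side.
E' = (R ⋈[e=c] σ[g<=7](S))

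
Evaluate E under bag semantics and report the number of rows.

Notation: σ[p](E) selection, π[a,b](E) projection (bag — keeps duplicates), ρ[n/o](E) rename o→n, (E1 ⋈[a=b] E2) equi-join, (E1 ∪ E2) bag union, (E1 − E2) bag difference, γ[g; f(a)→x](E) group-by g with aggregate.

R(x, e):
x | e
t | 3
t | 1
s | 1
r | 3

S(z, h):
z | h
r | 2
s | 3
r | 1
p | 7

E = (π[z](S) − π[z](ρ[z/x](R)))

Row counts bottom-up:
  S → 4
  π[z](S) → 4
  R → 4
  ρ[z/x](R) → 4
  π[z](ρ[z/x](R)) → 4
  (π[z](S) − π[z](ρ[z/x](R))) → 2

|E| = 2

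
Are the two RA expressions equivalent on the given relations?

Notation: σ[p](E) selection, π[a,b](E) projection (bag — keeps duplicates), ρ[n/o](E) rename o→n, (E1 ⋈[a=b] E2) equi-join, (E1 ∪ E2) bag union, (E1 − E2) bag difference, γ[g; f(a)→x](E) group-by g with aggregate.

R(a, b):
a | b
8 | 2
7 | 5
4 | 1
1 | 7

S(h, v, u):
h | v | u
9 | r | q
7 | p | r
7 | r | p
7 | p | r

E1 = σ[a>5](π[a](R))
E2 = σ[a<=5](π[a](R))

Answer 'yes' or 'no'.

E1 per-node cardinality:
  R → 4
  π[a](R) → 4
  σ[a>5](π[a](R)) → 2
E2 per-node cardinality:
  R → 4
  π[a](R) → 4
  σ[a<=5](π[a](R)) → 2

E1 result:
a
7
8
E2 result:
a
1
4
Witness: (1,) appears 0× in E1 but 1× in E2.

no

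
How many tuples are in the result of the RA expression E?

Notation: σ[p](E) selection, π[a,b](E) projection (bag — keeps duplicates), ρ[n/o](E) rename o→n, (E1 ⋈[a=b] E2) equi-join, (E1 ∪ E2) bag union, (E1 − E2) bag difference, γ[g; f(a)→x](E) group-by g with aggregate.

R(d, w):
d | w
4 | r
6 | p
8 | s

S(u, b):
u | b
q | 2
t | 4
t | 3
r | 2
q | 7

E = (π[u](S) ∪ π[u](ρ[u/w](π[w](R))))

Row counts bottom-up:
  S → 5
  π[u](S) → 5
  R → 3
  π[w](R) → 3
  ρ[u/w](π[w](R)) → 3
  π[u](ρ[u/w](π[w](R))) → 3
  (π[u](S) ∪ π[u](ρ[u/w](π[w](R)))) → 8

|E| = 8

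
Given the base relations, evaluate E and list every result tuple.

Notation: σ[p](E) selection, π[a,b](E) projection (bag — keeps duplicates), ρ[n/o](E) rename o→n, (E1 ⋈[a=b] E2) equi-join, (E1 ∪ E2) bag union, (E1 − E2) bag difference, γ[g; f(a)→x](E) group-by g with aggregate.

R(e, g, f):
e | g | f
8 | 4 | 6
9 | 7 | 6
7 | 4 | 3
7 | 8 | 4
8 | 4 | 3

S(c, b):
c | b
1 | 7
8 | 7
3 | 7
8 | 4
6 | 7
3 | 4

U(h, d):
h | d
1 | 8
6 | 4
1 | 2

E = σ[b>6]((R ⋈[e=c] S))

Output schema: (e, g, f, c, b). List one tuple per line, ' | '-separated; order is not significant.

Per-node cardinality:
  R → 5
  S → 6
  (R ⋈[e=c] S) → 4
  σ[b>6]((R ⋈[e=c] S)) → 2

== RESULT ==
e | g | f | c | b
8 | 4 | 3 | 8 | 7
8 | 4 | 6 | 8 | 7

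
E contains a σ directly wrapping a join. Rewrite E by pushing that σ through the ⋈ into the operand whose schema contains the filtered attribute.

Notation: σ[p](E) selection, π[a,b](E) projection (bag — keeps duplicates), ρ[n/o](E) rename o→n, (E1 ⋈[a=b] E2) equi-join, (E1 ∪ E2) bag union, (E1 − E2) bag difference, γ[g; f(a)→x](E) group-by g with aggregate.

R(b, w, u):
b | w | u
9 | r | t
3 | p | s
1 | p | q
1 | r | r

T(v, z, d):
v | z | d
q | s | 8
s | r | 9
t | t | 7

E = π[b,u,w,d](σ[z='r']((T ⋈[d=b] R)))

σ filters on z, owned by the left side.
E' = π[b,u,w,d]((σ[z='r'](T) ⋈[d=b] R))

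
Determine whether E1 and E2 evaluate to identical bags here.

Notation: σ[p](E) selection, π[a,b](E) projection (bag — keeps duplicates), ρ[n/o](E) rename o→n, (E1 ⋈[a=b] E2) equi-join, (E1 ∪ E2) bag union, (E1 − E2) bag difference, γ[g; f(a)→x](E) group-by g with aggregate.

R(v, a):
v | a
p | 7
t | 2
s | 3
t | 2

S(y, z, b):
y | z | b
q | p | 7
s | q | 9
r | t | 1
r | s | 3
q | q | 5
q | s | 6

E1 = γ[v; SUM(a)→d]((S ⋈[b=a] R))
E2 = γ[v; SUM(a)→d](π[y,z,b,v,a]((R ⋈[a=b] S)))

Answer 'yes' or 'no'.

E1 row counts bottom-up:
  S → 6
  R → 4
  (S ⋈[b=a] R) → 2
  γ[v; SUM(a)→d]((S ⋈[b=a] R)) → 2
E2 row counts bottom-up:
  R → 4
  S → 6
  (R ⋈[a=b] S) → 2
  π[y,z,b,v,a]((R ⋈[a=b] S)) → 2
  γ[v; SUM(a)→d](π[y,z,b,v,a]((R ⋈[a=b] S))) → 2

E1 and E2 produce the same multiset:
v | d
p | 7
s | 3

yes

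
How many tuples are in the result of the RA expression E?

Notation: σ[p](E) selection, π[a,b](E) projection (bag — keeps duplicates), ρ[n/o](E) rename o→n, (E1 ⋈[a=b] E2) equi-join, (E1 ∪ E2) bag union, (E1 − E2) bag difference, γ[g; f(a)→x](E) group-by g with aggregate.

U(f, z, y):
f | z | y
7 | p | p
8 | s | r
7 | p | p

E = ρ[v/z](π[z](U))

Per-node cardinality:
  U → 3
  π[z](U) → 3
  ρ[v/z](π[z](U)) → 3

|E| = 3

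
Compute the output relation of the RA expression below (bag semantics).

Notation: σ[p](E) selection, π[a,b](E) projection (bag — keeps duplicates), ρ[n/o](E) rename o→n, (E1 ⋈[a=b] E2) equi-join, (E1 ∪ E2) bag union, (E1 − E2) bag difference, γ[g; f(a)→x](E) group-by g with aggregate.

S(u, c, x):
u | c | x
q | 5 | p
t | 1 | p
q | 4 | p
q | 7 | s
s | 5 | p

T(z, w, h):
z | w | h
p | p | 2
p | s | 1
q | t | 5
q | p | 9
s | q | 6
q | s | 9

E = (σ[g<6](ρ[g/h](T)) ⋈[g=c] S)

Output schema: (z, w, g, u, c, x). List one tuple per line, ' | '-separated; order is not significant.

Per-node cardinality:
  T → 6
  ρ[g/h](T) → 6
  σ[g<6](ρ[g/h](T)) → 3
  S → 5
  (σ[g<6](ρ[g/h](T)) ⋈[g=c] S) → 3

== RESULT ==
z | w | g | u | c | x
p | s | 1 | t | 1 | p
q | t | 5 | q | 5 | p
q | t | 5 | s | 5 | p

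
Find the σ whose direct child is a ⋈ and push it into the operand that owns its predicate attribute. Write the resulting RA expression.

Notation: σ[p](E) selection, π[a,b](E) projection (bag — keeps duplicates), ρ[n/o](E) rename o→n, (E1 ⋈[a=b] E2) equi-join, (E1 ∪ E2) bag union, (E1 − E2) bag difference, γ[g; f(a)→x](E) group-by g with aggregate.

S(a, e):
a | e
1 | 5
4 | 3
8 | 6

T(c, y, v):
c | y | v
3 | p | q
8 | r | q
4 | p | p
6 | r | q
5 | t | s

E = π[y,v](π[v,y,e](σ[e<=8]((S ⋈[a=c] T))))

σ filters on e, owned by the left side.
E' = π[y,v](π[v,y,e]((σ[e<=8](S) ⋈[a=c] T)))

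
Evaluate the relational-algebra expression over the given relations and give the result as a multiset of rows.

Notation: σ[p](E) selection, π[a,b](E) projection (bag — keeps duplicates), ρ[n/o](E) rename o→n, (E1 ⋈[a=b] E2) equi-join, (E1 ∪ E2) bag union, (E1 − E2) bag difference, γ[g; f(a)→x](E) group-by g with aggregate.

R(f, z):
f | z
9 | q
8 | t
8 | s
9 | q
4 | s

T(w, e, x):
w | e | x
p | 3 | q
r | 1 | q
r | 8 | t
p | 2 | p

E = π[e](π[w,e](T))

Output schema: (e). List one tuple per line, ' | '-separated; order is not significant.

Per-node cardinality:
  T → 4
  π[w,e](T) → 4
  π[e](π[w,e](T)) → 4

== RESULT ==
e
1
2
3
8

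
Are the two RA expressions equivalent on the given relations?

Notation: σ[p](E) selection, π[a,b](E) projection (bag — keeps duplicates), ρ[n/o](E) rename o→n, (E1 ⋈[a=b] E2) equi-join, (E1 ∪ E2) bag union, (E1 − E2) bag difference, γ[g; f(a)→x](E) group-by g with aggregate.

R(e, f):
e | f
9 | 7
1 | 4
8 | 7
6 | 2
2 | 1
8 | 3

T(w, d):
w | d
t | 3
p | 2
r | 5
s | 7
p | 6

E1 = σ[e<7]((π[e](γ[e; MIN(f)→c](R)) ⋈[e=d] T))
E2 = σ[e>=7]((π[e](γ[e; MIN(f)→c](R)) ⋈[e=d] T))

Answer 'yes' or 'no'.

E1 subexpression sizes:
  R → 6
  γ[e; MIN(f)→c](R) → 5
  π[e](γ[e; MIN(f)→c](R)) → 5
  T → 5
  (π[e](γ[e; MIN(f)→c](R)) ⋈[e=d] T) → 2
  σ[e<7]((π[e](γ[e; MIN(f)→c](R)) ⋈[e=d] T)) → 2
E2 subexpression sizes:
  R → 6
  γ[e; MIN(f)→c](R) → 5
  π[e](γ[e; MIN(f)→c](R)) → 5
  T → 5
  (π[e](γ[e; MIN(f)→c](R)) ⋈[e=d] T) → 2
  σ[e>=7]((π[e](γ[e; MIN(f)→c](R)) ⋈[e=d] T)) → 0

E1 result:
e | w | d
2 | p | 2
6 | p | 6
E2 result:
e | w | d
(0 rows)
Witness: (6, 'p', 6) appears 1× in E1 but 0× in E2.

no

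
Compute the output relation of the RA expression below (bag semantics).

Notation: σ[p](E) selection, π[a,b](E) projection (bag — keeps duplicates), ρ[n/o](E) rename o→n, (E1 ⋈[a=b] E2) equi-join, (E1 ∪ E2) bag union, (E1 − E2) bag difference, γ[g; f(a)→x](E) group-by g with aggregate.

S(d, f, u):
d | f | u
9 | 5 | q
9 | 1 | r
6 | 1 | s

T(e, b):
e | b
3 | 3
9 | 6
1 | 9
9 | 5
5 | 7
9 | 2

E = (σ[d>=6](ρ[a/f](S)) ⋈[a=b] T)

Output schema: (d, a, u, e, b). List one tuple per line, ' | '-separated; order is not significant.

Stepwise |·|:
  S → 3
  ρ[a/f](S) → 3
  σ[d>=6](ρ[a/f](S)) → 3
  T → 6
  (σ[d>=6](ρ[a/f](S)) ⋈[a=b] T) → 1

== RESULT ==
d | a | u | e | b
9 | 5 | q | 9 | 5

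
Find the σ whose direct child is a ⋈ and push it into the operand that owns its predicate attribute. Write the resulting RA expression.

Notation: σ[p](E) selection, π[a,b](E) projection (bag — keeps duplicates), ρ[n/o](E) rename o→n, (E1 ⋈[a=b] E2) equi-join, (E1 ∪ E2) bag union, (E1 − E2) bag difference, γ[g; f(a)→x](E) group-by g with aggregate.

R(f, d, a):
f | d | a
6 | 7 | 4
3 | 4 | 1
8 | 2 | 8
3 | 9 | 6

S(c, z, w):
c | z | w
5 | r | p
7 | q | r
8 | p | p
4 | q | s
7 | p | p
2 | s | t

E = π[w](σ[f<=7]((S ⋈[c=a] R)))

σ filters on f, owned by the right side.
E' = π[w]((S ⋈[c=a] σ[f<=7](R)))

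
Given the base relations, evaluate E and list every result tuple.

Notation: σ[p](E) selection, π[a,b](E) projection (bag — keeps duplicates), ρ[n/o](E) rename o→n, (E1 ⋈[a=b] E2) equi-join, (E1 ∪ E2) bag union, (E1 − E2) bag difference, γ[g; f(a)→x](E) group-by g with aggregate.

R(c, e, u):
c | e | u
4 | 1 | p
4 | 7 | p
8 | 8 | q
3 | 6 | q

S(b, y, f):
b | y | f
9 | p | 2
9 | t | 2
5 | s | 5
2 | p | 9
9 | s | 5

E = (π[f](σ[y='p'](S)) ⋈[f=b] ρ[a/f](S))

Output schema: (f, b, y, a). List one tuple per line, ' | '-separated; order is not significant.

Per-node cardinality:
  S → 5
  σ[y='p'](S) → 2
  π[f](σ[y='p'](S)) → 2
  S → 5
  ρ[a/f](S) → 5
  (π[f](σ[y='p'](S)) ⋈[f=b] ρ[a/f](S)) → 4

== RESULT ==
f | b | y | a
2 | 2 | p | 9
9 | 9 | p | 2
9 | 9 | s | 5
9 | 9 | t | 2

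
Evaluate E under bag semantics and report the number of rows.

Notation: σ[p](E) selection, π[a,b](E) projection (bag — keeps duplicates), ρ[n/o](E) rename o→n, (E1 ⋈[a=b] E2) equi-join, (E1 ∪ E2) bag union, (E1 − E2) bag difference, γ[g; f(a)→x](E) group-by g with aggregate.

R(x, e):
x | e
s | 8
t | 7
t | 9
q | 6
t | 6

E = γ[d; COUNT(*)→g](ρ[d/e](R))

Row counts bottom-up:
  R → 5
  ρ[d/e](R) → 5
  γ[d; COUNT(*)→g](ρ[d/e](R)) → 4

|E| = 4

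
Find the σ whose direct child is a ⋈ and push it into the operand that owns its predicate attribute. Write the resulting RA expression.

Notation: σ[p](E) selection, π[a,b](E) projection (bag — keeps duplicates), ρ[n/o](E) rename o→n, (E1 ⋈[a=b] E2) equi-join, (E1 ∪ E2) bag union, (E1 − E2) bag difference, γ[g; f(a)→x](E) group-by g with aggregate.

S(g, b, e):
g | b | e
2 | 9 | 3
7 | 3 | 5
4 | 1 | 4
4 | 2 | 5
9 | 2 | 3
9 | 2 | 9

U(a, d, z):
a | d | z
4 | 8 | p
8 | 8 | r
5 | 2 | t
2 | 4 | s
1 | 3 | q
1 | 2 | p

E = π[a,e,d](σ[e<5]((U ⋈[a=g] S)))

σ filters on e, owned by the right side.
E' = π[a,e,d]((U ⋈[a=g] σ[e<5](S)))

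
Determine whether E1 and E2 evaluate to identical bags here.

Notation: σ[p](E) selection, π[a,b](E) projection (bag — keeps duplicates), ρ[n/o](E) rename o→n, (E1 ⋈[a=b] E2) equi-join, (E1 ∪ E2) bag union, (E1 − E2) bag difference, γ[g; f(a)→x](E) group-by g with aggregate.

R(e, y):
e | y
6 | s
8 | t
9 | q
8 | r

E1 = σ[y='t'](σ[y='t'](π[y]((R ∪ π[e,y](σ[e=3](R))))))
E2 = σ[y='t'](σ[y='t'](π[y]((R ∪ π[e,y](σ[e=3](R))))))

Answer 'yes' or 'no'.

E1 per-node cardinality:
  R → 4
  R → 4
  σ[e=3](R) → 0
  π[e,y](σ[e=3](R)) → 0
  (R ∪ π[e,y](σ[e=3](R))) → 4
  π[y]((R ∪ π[e,y](σ[e=3](R)))) → 4
  σ[y='t'](π[y]((R ∪ π[e,y](σ[e=3](R))))) → 1
  σ[y='t'](σ[y='t'](π[y]((R ∪ π[e,y](σ[e=3](R)))))) → 1
E2 per-node cardinality:
  R → 4
  R → 4
  σ[e=3](R) → 0
  π[e,y](σ[e=3](R)) → 0
  (R ∪ π[e,y](σ[e=3](R))) → 4
  π[y]((R ∪ π[e,y](σ[e=3](R)))) → 4
  σ[y='t'](π[y]((R ∪ π[e,y](σ[e=3](R))))) → 1
  σ[y='t'](σ[y='t'](π[y]((R ∪ π[e,y](σ[e=3](R)))))) → 1

E1 and E2 produce the same multiset:
y
t

yes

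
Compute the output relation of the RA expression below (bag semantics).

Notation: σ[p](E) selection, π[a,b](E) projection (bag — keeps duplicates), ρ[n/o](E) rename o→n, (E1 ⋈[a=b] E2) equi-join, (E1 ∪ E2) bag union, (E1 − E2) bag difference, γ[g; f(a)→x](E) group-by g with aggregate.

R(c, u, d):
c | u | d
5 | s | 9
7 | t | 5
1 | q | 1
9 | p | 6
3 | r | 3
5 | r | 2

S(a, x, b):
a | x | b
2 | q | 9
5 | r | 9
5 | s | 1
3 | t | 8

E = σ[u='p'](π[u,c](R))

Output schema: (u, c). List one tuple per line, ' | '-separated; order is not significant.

Row counts bottom-up:
  R → 6
  π[u,c](R) → 6
  σ[u='p'](π[u,c](R)) → 1

== RESULT ==
u | c
p | 9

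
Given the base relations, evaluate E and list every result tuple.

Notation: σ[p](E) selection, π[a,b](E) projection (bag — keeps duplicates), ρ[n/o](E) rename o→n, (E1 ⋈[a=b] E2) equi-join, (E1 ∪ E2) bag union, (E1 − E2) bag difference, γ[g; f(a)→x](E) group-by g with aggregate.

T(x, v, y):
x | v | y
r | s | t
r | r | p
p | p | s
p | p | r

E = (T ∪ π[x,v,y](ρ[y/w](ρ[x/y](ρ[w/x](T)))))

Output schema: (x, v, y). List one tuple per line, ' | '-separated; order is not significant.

Stepwise |·|:
  T → 4
  T → 4
  ρ[w/x](T) → 4
  ρ[x/y](ρ[w/x](T)) → 4
  ρ[y/w](ρ[x/y](ρ[w/x](T))) → 4
  π[x,v,y](ρ[y/w](ρ[x/y](ρ[w/x](T)))) → 4
  (T ∪ π[x,v,y](ρ[y/w](ρ[x/y](ρ[w/x](T))))) → 8

== RESULT ==
x | v | y
p | p | r
p | p | s
p | r | r
r | p | p
r | r | p
r | s | t
s | p | p
t | s | r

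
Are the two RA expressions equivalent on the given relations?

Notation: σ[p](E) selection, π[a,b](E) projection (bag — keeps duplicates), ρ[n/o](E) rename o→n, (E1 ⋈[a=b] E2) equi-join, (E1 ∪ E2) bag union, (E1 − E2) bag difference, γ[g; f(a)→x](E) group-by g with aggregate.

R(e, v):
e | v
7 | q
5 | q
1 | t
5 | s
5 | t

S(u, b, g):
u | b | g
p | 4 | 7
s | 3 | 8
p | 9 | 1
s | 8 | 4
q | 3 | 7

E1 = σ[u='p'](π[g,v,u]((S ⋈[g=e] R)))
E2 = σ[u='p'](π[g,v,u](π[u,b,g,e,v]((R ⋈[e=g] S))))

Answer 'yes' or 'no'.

E1 row counts bottom-up:
  S → 5
  R → 5
  (S ⋈[g=e] R) → 3
  π[g,v,u]((S ⋈[g=e] R)) → 3
  σ[u='p'](π[g,v,u]((S ⋈[g=e] R))) → 2
E2 row counts bottom-up:
  R → 5
  S → 5
  (R ⋈[e=g] S) → 3
  π[u,b,g,e,v]((R ⋈[e=g] S)) → 3
  π[g,v,u](π[u,b,g,e,v]((R ⋈[e=g] S))) → 3
  σ[u='p'](π[g,v,u](π[u,b,g,e,v]((R ⋈[e=g] S)))) → 2

E1 and E2 produce the same multiset:
g | v | u
1 | t | p
7 | q | p

yes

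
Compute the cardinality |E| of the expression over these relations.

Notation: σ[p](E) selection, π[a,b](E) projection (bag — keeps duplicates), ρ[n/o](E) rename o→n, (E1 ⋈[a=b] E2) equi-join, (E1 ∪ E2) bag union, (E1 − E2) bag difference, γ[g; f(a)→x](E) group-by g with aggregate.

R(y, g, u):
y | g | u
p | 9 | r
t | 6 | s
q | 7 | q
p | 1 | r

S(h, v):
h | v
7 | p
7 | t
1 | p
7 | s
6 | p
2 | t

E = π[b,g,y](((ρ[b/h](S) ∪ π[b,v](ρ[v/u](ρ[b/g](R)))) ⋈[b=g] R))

Stepwise |·|:
  S → 6
  ρ[b/h](S) → 6
  R → 4
  ρ[b/g](R) → 4
  ρ[v/u](ρ[b/g](R)) → 4
  π[b,v](ρ[v/u](ρ[b/g](R))) → 4
  (ρ[b/h](S) ∪ π[b,v](ρ[v/u](ρ[b/g](R)))) → 10
  R → 4
  ((ρ[b/h](S) ∪ π[b,v](ρ[v/u](ρ[b/g](R)))) ⋈[b=g] R) → 9
  π[b,g,y](((ρ[b/h](S) ∪ π[b,v](ρ[v/u](ρ[b/g](R)))) ⋈[b=g] R)) → 9

|E| = 9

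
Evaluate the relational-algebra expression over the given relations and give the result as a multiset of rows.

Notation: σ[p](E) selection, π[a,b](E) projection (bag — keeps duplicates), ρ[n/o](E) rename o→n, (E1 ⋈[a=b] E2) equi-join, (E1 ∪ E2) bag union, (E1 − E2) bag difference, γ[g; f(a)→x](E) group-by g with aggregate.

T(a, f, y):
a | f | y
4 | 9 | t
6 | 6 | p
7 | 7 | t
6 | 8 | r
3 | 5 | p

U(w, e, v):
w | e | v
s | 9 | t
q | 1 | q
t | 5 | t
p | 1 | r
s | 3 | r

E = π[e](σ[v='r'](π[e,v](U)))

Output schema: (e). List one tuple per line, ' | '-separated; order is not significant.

Row counts bottom-up:
  U → 5
  π[e,v](U) → 5
  σ[v='r'](π[e,v](U)) → 2
  π[e](σ[v='r'](π[e,v](U))) → 2

== RESULT ==
e
1
3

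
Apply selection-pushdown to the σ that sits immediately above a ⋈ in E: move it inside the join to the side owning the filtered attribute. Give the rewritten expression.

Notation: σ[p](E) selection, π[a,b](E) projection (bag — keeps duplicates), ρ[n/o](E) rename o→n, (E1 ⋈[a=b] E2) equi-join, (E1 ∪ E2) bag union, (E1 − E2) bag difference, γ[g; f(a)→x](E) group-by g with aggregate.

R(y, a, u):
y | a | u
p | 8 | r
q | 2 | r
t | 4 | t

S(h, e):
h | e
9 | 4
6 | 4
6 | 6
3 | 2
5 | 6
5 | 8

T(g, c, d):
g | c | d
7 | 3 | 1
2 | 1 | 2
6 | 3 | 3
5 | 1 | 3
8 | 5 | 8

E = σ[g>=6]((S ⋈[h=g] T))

σ filters on g, owned by the right side.
E' = (S ⋈[h=g] σ[g>=6](T))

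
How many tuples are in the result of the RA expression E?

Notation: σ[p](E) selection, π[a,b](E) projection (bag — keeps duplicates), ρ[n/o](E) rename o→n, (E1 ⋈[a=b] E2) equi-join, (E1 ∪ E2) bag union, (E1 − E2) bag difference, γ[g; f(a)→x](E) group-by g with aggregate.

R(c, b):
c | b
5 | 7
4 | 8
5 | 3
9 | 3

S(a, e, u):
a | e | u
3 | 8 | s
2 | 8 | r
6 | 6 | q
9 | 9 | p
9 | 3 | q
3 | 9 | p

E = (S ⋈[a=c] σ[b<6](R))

Row counts bottom-up:
  S → 6
  R → 4
  σ[b<6](R) → 2
  (S ⋈[a=c] σ[b<6](R)) → 2

|E| = 2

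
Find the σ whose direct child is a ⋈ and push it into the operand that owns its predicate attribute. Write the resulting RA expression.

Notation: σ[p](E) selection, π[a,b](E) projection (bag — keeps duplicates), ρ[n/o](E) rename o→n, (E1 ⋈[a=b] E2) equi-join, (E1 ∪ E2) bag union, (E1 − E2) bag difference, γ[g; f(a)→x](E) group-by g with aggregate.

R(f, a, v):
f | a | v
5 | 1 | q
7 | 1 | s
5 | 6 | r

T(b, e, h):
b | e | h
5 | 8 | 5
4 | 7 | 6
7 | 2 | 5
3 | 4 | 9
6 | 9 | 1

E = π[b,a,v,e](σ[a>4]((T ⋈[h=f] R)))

σ filters on a, owned by the right side.
E' = π[b,a,v,e]((T ⋈[h=f] σ[a>4](R)))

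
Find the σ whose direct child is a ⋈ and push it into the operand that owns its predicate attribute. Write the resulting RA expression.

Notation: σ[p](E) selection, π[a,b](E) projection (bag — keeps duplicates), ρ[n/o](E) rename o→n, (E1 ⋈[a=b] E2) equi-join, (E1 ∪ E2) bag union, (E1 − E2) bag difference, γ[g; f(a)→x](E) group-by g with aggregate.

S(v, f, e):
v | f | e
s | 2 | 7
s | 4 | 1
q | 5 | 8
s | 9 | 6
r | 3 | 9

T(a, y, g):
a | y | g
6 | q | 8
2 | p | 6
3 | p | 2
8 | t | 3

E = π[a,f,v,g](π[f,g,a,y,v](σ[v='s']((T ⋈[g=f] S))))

σ filters on v, owned by the right side.
E' = π[a,f,v,g](π[f,g,a,y,v]((T ⋈[g=f] σ[v='s'](S))))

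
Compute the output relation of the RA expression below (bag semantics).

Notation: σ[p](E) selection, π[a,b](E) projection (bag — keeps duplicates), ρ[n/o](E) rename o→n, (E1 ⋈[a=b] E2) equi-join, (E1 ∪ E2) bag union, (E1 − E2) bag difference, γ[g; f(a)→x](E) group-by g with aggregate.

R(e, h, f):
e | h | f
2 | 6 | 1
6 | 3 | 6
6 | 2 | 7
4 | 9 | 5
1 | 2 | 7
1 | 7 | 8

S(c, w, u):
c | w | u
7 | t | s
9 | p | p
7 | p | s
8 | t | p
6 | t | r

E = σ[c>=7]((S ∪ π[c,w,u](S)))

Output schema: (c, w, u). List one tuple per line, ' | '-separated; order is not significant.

Per-node cardinality:
  S → 5
  S → 5
  π[c,w,u](S) → 5
  (S ∪ π[c,w,u](S)) → 10
  σ[c>=7]((S ∪ π[c,w,u](S))) → 8

== RESULT ==
c | w | u
7 | p | s
7 | p | s
7 | t | s
7 | t | s
8 | t | p
8 | t | p
9 | p | p
9 | p | p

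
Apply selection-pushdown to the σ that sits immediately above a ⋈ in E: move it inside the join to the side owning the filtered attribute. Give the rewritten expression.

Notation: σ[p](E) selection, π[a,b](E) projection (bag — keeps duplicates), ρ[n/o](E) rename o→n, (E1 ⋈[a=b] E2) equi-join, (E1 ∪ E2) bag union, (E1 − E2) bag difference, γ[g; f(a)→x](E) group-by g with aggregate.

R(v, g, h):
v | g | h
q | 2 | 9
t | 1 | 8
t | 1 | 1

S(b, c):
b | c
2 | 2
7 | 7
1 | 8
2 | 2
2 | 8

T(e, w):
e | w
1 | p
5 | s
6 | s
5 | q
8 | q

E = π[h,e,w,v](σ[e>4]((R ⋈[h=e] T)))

σ filters on e, owned by the right side.
E' = π[h,e,w,v]((R ⋈[h=e] σ[e>4](T)))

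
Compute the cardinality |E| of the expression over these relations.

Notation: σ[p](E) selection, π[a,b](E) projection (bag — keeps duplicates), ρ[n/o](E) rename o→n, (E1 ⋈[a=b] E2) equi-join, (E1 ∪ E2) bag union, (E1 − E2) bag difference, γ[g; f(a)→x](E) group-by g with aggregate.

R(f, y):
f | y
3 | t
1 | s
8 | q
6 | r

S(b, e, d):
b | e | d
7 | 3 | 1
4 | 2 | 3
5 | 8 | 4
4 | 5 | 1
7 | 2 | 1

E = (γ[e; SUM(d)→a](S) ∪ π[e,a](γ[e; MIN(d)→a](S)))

Subexpression sizes:
  S → 5
  γ[e; SUM(d)→a](S) → 4
  S → 5
  γ[e; MIN(d)→a](S) → 4
  π[e,a](γ[e; MIN(d)→a](S)) → 4
  (γ[e; SUM(d)→a](S) ∪ π[e,a](γ[e; MIN(d)→a](S))) → 8

|E| = 8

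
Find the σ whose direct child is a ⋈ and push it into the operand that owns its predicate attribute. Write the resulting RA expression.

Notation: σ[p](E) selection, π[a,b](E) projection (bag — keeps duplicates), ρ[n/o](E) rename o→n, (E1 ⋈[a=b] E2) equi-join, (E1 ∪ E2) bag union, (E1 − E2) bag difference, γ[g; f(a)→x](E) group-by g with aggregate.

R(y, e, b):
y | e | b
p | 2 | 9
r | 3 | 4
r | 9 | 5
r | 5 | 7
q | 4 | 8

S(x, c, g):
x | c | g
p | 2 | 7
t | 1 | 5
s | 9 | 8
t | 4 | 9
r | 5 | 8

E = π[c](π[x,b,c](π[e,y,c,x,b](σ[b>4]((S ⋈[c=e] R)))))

σ filters on b, owned by the right side.
E' = π[c](π[x,b,c](π[e,y,c,x,b]((S ⋈[c=e] σ[b>4](R)))))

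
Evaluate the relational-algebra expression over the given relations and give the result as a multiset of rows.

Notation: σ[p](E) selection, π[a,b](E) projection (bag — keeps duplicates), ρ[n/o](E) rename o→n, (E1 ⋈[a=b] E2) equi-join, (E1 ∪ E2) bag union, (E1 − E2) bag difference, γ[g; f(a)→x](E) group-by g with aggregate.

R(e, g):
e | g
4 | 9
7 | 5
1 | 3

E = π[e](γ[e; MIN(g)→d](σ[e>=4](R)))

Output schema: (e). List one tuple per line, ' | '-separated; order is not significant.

Per-node cardinality:
  R → 3
  σ[e>=4](R) → 2
  γ[e; MIN(g)→d](σ[e>=4](R)) → 2
  π[e](γ[e; MIN(g)→d](σ[e>=4](R))) → 2

== RESULT ==
e
4
7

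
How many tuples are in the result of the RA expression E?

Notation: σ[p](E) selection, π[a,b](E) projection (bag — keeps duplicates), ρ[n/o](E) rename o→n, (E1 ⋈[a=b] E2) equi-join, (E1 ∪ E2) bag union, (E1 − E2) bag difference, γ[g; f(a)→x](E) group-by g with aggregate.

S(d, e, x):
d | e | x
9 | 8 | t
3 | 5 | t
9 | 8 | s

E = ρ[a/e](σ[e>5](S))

Per-node cardinality:
  S → 3
  σ[e>5](S) → 2
  ρ[a/e](σ[e>5](S)) → 2

|E| = 2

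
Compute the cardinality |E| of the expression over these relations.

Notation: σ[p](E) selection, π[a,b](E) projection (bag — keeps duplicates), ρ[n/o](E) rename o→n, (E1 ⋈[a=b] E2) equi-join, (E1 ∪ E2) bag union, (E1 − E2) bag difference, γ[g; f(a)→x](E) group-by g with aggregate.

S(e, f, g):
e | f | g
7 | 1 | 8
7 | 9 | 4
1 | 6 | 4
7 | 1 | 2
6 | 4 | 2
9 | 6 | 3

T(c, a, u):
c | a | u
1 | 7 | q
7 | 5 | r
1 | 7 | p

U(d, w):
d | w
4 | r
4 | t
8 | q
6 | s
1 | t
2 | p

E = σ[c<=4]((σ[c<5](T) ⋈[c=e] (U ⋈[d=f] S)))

Subexpression sizes:
  T → 3
  σ[c<5](T) → 2
  U → 6
  S → 6
  (U ⋈[d=f] S) → 6
  (σ[c<5](T) ⋈[c=e] (U ⋈[d=f] S)) → 2
  σ[c<=4]((σ[c<5](T) ⋈[c=e] (U ⋈[d=f] S))) → 2

|E| = 2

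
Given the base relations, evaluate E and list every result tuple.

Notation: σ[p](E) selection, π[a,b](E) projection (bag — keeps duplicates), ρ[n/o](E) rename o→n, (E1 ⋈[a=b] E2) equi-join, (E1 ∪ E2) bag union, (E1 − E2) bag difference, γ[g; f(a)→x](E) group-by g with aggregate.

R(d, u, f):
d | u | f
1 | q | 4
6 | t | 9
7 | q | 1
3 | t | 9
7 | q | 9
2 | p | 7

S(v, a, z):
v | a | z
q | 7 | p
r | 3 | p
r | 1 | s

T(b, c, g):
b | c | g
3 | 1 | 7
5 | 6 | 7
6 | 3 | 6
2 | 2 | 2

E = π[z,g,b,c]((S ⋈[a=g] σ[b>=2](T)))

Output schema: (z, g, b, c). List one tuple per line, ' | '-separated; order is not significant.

Per-node cardinality:
  S → 3
  T → 4
  σ[b>=2](T) → 4
  (S ⋈[a=g] σ[b>=2](T)) → 2
  π[z,g,b,c]((S ⋈[a=g] σ[b>=2](T))) → 2

== RESULT ==
z | g | b | c
p | 7 | 3 | 1
p | 7 | 5 | 6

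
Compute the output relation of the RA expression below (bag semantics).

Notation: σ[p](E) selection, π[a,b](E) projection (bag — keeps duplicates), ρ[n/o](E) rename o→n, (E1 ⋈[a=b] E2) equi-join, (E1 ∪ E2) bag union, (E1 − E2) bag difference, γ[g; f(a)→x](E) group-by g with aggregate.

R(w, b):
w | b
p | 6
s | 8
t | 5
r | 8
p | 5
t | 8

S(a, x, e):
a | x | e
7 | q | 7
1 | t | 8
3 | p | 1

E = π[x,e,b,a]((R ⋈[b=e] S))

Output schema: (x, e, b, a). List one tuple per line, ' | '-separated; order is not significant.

Subexpression sizes:
  R → 6
  S → 3
  (R ⋈[b=e] S) → 3
  π[x,e,b,a]((R ⋈[b=e] S)) → 3

== RESULT ==
x | e | b | a
t | 8 | 8 | 1
t | 8 | 8 | 1
t | 8 | 8 | 1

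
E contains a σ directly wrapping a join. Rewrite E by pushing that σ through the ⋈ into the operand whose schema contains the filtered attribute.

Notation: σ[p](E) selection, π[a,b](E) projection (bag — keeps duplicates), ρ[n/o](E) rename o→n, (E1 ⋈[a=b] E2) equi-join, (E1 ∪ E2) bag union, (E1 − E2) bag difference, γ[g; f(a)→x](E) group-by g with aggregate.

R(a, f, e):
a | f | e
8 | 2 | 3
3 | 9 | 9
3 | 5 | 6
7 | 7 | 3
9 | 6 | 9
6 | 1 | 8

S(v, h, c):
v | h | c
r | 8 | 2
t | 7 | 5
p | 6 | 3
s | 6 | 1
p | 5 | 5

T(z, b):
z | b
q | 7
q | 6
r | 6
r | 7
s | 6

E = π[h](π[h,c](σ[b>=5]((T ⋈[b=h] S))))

σ filters on b, owned by the left side.
E' = π[h](π[h,c]((σ[b>=5](T) ⋈[b=h] S)))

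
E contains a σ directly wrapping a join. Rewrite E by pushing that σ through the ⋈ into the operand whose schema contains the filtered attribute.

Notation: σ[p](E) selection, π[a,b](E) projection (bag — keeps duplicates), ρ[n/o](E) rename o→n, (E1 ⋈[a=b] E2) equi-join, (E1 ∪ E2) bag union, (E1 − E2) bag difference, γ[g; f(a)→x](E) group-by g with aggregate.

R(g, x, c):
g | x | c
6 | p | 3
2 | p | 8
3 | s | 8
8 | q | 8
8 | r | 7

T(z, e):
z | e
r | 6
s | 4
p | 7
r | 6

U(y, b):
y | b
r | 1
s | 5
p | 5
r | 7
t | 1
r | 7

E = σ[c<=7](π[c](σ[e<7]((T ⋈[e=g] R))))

σ filters on e, owned by the left side.
E' = σ[c<=7](π[c]((σ[e<7](T) ⋈[e=g] R)))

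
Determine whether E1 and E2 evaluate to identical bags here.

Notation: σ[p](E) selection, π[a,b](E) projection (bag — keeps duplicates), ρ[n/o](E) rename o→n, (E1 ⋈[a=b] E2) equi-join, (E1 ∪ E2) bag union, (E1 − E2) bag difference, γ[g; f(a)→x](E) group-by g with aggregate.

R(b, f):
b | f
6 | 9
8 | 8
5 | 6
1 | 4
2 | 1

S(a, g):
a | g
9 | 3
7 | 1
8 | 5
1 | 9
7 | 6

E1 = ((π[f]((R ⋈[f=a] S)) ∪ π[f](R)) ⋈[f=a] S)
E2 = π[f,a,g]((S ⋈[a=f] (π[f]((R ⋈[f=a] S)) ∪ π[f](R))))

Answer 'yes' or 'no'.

E1 per-node cardinality:
  R → 5
  S → 5
  (R ⋈[f=a] S) → 3
  π[f]((R ⋈[f=a] S)) → 3
  R → 5
  π[f](R) → 5
  (π[f]((R ⋈[f=a] S)) ∪ π[f](R)) → 8
  S → 5
  ((π[f]((R ⋈[f=a] S)) ∪ π[f](R)) ⋈[f=a] S) → 6
E2 per-node cardinality:
  S → 5
  R → 5
  S → 5
  (R ⋈[f=a] S) → 3
  π[f]((R ⋈[f=a] S)) → 3
  R → 5
  π[f](R) → 5
  (π[f]((R ⋈[f=a] S)) ∪ π[f](R)) → 8
  (S ⋈[a=f] (π[f]((R ⋈[f=a] S)) ∪ π[f](R))) → 6
  π[f,a,g]((S ⋈[a=f] (π[f]((R ⋈[f=a] S)) ∪ π[f](R)))) → 6

E1 and E2 produce the same multiset:
f | a | g
1 | 1 | 9
1 | 1 | 9
8 | 8 | 5
8 | 8 | 5
9 | 9 | 3
9 | 9 | 3

yes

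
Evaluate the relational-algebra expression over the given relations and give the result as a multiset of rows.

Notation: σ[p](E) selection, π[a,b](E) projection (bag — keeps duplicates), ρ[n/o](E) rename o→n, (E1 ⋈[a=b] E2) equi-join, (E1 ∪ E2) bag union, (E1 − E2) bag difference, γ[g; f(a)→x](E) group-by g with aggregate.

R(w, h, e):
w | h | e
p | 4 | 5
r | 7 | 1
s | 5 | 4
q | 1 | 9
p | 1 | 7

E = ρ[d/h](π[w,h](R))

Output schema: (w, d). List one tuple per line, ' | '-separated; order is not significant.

Per-node cardinality:
  R → 5
  π[w,h](R) → 5
  ρ[d/h](π[w,h](R)) → 5

== RESULT ==
w | d
p | 1
p | 4
q | 1
r | 7
s | 5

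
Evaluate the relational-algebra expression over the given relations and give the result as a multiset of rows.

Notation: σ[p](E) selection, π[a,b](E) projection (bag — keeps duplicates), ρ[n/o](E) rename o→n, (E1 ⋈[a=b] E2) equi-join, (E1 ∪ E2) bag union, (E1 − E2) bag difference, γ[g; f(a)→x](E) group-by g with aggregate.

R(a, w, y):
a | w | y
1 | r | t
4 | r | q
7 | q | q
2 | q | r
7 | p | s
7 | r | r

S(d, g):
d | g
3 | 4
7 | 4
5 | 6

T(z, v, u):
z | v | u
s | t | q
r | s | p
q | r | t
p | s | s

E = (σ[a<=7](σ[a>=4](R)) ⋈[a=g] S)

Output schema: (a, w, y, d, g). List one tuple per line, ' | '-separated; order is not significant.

Subexpression sizes:
  R → 6
  σ[a>=4](R) → 4
  σ[a<=7](σ[a>=4](R)) → 4
  S → 3
  (σ[a<=7](σ[a>=4](R)) ⋈[a=g] S) → 2

== RESULT ==
a | w | y | d | g
4 | r | q | 3 | 4
4 | r | q | 7 | 4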